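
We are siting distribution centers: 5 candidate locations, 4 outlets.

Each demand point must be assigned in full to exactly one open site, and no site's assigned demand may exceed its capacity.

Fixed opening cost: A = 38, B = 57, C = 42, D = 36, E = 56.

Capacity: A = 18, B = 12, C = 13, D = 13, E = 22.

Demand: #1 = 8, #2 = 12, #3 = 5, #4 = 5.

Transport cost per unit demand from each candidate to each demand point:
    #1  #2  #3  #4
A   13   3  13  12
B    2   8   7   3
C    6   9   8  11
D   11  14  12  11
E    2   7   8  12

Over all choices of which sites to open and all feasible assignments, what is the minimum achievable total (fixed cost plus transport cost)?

Open {A, E}; cheapest assignment that respects the capacities:
  A (cap 18, load 17): #2, #4 — cost 12×3 + 5×12 = 96
  E (cap 22, load 13): #1, #3 — cost 8×2 + 5×8 = 56
  Shipping 152, fixed 94 → total 246.
  Any other capacity-feasible assignment to {A, E} ships for at least 152.
Compare {A, B, E}: its best feasible assignment gives total 253.
Compare {B, E}: its best feasible assignment gives total 263.
Every other set of open sites that can feasibly serve all demand totals ≥ 253 even under its best assignment. Minimum: 246.

246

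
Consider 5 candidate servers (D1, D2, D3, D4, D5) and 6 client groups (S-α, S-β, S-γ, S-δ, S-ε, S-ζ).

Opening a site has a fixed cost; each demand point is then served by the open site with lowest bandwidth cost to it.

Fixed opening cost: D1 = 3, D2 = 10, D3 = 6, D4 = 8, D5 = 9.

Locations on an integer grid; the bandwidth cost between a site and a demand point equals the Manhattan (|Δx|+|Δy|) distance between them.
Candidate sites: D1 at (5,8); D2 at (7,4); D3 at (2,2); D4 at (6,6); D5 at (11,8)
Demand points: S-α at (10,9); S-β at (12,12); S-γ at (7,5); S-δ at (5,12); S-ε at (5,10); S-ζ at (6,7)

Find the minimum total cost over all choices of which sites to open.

Open {D1, D5}: assign each demand point to its cheapest open site.
  S-α→D5 2, S-β→D5 5, S-γ→D1 5, S-δ→D1 4, S-ε→D1 2, S-ζ→D1 2
  bandwidth cost 20, fixed 12 → total 32.
Compare {D1}: bandwidth cost 30 + fixed 3 = 33.
Compare {D1, D4, D5}: bandwidth cost 16 + fixed 20 = 36.
Compare {D1, D4}: bandwidth cost 26 + fixed 11 = 37.
All other subsets cost ≥ 33. Minimum total cost: 32.

32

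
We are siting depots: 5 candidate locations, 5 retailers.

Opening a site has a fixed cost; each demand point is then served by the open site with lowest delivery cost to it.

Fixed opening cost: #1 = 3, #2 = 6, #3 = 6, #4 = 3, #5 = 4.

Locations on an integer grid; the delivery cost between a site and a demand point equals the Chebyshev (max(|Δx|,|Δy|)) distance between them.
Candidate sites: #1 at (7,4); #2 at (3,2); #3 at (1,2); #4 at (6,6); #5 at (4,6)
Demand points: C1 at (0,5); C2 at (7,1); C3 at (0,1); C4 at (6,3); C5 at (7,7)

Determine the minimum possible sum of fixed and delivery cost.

20

Open {#1, #3}: assign each demand point to its cheapest open site.
  C1→#3 3, C2→#1 3, C3→#3 1, C4→#1 1, C5→#1 3
  delivery cost 11, fixed 9 → total 20.
Compare {#1, #3, #4}: delivery cost 9 + fixed 12 = 21.
Compare {#1, #2}: delivery cost 13 + fixed 9 = 22.
Compare {#3, #4}: delivery cost 13 + fixed 9 = 22.
All other subsets cost ≥ 21. Minimum total cost: 20.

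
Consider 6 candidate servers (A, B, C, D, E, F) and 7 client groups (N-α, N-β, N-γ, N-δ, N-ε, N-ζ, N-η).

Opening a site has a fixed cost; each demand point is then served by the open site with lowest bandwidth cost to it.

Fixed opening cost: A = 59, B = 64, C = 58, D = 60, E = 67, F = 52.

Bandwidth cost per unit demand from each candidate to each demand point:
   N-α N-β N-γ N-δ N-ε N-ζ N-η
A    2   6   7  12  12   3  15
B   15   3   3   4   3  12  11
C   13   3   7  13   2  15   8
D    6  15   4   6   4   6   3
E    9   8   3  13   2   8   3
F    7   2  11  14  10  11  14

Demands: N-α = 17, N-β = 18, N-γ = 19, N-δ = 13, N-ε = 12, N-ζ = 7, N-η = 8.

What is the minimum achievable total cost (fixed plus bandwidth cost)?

Open {A, B, E}: assign each demand point to its cheapest open site.
  N-α→A 17×2=34, N-β→B 18×3=54, N-γ→B 19×3=57, N-δ→B 13×4=52, N-ε→E 12×2=24, N-ζ→A 7×3=21, N-η→E 8×3=24
  bandwidth cost 266, fixed 190 → total 456.
Compare {A, B, D}: bandwidth cost 278 + fixed 183 = 461.
Compare {A, B}: bandwidth cost 342 + fixed 123 = 465.
Compare {A, B, C}: bandwidth cost 306 + fixed 181 = 487.
All other subsets cost ≥ 461. Minimum total cost: 456.

456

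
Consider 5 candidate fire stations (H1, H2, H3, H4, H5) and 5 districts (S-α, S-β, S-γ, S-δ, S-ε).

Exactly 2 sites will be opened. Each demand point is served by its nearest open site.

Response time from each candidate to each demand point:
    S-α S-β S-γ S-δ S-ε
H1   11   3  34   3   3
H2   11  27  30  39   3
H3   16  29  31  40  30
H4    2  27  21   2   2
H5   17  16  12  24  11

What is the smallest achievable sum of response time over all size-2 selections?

Open {H1, H4}.
  S-α→H4 2, S-β→H1 3, S-γ→H4 21, S-δ→H4 2, S-ε→H4 2  ⇒ total 30.
Compare {H1, H5}: total 32.
Compare {H4, H5}: total 34.
No size-2 selection does better; minimum is 30.

30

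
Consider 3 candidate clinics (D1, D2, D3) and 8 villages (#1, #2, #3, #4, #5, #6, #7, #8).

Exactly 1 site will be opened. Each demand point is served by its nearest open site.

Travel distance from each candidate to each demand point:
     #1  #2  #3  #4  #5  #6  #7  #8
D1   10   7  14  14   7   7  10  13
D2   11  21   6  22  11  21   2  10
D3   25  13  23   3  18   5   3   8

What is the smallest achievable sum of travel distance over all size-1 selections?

82

Open {D1}.
  #1→D1 10, #2→D1 7, #3→D1 14, #4→D1 14, #5→D1 7, #6→D1 7, #7→D1 10, #8→D1 13  ⇒ total 82.
Compare {D3}: total 98.
Compare {D2}: total 104.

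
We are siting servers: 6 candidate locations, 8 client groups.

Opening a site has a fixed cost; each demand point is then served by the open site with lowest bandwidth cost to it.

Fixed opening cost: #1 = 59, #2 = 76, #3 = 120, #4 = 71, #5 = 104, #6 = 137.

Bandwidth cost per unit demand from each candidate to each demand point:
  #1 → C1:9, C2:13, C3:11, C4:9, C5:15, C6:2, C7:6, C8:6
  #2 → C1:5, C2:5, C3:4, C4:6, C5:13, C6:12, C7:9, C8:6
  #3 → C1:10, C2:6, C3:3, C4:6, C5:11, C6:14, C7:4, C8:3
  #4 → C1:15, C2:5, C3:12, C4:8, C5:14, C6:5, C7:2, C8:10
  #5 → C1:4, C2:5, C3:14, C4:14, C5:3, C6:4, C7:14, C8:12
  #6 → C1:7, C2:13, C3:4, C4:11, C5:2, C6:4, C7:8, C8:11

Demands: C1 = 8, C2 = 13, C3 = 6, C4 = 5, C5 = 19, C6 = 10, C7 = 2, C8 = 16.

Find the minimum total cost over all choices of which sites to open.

Open {#3, #5}: assign each demand point to its cheapest open site.
  C1→#5 8×4=32, C2→#5 13×5=65, C3→#3 6×3=18, C4→#3 5×6=30, C5→#5 19×3=57, C6→#5 10×4=40, C7→#3 2×4=8, C8→#3 16×3=48
  bandwidth cost 298, fixed 224 → total 522.
Compare {#2, #5}: bandwidth cost 362 + fixed 180 = 542.
Compare {#1, #5}: bandwidth cost 393 + fixed 163 = 556.
Compare {#1, #3, #5}: bandwidth cost 278 + fixed 283 = 561.
All other subsets cost ≥ 542. Minimum total cost: 522.

522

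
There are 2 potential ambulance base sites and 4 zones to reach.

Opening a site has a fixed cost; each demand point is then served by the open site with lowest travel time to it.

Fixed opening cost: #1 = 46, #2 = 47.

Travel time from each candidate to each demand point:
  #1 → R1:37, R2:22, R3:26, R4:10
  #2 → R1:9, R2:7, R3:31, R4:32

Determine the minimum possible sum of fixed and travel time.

Open {#2}: assign each demand point to its cheapest open site.
  R1→#2 9, R2→#2 7, R3→#2 31, R4→#2 32
  travel time 79, fixed 47 → total 126.
Compare {#1}: travel time 95 + fixed 46 = 141.
Compare {#1, #2}: travel time 52 + fixed 93 = 145.

126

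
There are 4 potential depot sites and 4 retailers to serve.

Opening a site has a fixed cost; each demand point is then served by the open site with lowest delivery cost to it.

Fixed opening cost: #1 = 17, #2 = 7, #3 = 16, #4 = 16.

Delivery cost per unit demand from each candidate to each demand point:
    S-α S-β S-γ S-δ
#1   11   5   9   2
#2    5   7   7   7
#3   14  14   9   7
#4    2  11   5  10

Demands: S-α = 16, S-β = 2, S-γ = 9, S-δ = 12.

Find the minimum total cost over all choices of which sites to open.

144

Open {#1, #4}: assign each demand point to its cheapest open site.
  S-α→#4 16×2=32, S-β→#1 2×5=10, S-γ→#4 9×5=45, S-δ→#1 12×2=24
  delivery cost 111, fixed 33 → total 144.
Compare {#1, #2, #4}: delivery cost 111 + fixed 40 = 151.
Compare {#1, #3, #4}: delivery cost 111 + fixed 49 = 160.
Compare {#1, #2, #3, #4}: delivery cost 111 + fixed 56 = 167.
All other subsets cost ≥ 151. Minimum total cost: 144.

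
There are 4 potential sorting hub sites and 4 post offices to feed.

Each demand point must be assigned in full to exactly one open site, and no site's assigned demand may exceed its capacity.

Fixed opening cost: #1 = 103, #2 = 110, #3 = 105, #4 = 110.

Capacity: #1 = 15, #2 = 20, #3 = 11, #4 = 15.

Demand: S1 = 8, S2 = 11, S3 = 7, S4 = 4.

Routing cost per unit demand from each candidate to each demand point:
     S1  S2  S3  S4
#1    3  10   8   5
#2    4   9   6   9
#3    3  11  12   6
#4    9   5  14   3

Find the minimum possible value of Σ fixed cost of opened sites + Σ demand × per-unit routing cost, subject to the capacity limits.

Open {#1, #4}; cheapest assignment that respects the capacities:
  #1 (cap 15, load 15): S1, S3 — cost 8×3 + 7×8 = 80
  #4 (cap 15, load 15): S2, S4 — cost 11×5 + 4×3 = 67
  Shipping 147, fixed 213 → total 360.
  Any other capacity-feasible assignment to {#1, #4} ships for at least 147.
Compare {#2, #4}: its best feasible assignment gives total 361.
Compare {#1, #2}: its best feasible assignment gives total 398.
Every other set of open sites that can feasibly serve all demand totals ≥ 361 even under its best assignment. Minimum: 360.

360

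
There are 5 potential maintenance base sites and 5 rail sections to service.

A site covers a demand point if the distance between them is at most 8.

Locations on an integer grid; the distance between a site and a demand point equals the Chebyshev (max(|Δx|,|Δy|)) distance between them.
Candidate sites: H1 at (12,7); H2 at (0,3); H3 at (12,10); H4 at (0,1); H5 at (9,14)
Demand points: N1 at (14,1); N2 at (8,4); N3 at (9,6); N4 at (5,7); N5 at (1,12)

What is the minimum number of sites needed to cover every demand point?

Coverage sets (demand points within 8 of each site):
  H1: {N1, N2, N3, N4}
  H2: {N2, N4}
  H3: {N2, N3, N4}
  H4: {N2, N4}
  H5: {N3, N4, N5}
No single site covers all 5 demand points.
But {H1, H5} covers everything, so the minimum is 2.

2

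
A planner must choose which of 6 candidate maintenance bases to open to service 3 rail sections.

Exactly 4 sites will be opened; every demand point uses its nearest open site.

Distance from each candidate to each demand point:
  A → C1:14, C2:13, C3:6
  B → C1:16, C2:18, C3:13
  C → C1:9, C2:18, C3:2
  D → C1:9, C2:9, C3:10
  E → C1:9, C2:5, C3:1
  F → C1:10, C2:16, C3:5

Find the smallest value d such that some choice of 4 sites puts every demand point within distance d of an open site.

9

Open {A, B, C, D}.
  Farthest demand point is C1 at distance 9 (to C); all others are ≤ 9.
With {A, B, C, E} the worst case is 9.
With {A, B, D, E} the worst case is 9.
No size-4 selection achieves below 9.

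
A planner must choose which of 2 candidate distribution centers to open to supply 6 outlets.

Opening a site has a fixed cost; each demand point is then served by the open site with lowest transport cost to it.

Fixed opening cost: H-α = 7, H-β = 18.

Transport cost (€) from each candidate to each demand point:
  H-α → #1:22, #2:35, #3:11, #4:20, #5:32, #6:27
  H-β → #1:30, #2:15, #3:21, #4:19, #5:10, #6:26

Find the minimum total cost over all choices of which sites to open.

Open {H-α, H-β}: assign each demand point to its cheapest open site.
  #1→H-α 22, #2→H-β 15, #3→H-α 11, #4→H-β 19, #5→H-β 10, #6→H-β 26
  transport cost 103, fixed 25 → total 128.
Compare {H-β}: transport cost 121 + fixed 18 = 139.
Compare {H-α}: transport cost 147 + fixed 7 = 154.

128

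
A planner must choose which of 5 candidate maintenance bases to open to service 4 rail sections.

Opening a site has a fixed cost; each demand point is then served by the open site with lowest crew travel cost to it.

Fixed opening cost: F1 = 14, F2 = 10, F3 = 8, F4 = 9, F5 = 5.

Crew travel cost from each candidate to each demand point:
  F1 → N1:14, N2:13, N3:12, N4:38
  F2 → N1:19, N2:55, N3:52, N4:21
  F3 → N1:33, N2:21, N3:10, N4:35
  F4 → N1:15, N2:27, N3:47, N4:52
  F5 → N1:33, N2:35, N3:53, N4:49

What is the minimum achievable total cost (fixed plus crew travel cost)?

Open {F1, F2}: assign each demand point to its cheapest open site.
  N1→F1 14, N2→F1 13, N3→F1 12, N4→F2 21
  crew travel cost 60, fixed 24 → total 84.
Compare {F2, F3}: crew travel cost 71 + fixed 18 = 89.
Compare {F1, F2, F5}: crew travel cost 60 + fixed 29 = 89.
Compare {F1, F2, F3}: crew travel cost 58 + fixed 32 = 90.
All other subsets cost ≥ 89. Minimum total cost: 84.

84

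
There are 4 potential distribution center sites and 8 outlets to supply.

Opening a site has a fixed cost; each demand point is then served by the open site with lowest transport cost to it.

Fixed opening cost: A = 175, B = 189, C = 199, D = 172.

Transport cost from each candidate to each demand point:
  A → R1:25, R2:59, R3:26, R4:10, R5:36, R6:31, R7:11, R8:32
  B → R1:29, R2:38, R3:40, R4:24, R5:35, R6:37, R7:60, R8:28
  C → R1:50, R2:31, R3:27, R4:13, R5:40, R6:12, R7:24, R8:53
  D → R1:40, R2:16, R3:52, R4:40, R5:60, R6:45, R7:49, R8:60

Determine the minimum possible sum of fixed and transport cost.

405

Open {A}: assign each demand point to its cheapest open site.
  R1→A 25, R2→A 59, R3→A 26, R4→A 10, R5→A 36, R6→A 31, R7→A 11, R8→A 32
  transport cost 230, fixed 175 → total 405.
Compare {C}: transport cost 250 + fixed 199 = 449.
Compare {B}: transport cost 291 + fixed 189 = 480.
Compare {D}: transport cost 362 + fixed 172 = 534.
All other subsets cost ≥ 449. Minimum total cost: 405.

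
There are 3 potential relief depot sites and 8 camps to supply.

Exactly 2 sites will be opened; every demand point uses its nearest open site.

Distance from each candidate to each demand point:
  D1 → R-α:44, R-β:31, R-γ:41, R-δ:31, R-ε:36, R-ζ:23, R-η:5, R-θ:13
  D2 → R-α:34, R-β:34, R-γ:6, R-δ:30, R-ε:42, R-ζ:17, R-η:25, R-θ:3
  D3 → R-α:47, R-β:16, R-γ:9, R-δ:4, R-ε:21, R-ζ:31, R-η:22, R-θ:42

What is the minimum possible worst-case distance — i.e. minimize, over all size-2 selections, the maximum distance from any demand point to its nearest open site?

34

Open {D2, D3}.
  Farthest demand point is R-α at distance 34 (to D2); all others are ≤ 34.
With {D1, D2} the worst case is 36.
With {D1, D3} the worst case is 44.
No size-2 selection achieves below 34.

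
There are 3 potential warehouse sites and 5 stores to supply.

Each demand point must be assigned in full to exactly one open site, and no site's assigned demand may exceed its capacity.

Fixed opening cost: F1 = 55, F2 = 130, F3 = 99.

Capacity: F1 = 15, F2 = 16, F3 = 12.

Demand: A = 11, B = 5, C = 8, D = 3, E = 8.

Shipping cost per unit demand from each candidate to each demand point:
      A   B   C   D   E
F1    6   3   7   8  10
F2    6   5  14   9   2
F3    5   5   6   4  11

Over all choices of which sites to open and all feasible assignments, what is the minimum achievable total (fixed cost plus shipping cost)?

Open {F1, F2, F3}; cheapest assignment that respects the capacities:
  F1 (cap 15, load 11): A — cost 11×6 = 66
  F2 (cap 16, load 13): B, E — cost 5×5 + 8×2 = 41
  F3 (cap 12, load 11): C, D — cost 8×6 + 3×4 = 60
  Shipping 167, fixed 284 → total 451.
  Any other capacity-feasible assignment to {F1, F2, F3} ships for at least 167.
Total demand is 35 and no other set of sites has combined capacity ≥ 35, so {F1, F2, F3} is the only feasible choice of open sites. Minimum: 451.

451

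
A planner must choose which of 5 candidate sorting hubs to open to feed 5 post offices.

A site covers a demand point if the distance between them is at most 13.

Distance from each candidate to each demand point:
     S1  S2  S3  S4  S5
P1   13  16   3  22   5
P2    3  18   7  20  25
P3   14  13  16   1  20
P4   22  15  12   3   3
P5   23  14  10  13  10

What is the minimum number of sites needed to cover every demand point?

2

Coverage sets (demand points within 13 of each site):
  P1: {S1, S3, S5}
  P2: {S1, S3}
  P3: {S2, S4}
  P4: {S3, S4, S5}
  P5: {S3, S4, S5}
No single site covers all 5 demand points.
But {P1, P3} covers everything, so the minimum is 2.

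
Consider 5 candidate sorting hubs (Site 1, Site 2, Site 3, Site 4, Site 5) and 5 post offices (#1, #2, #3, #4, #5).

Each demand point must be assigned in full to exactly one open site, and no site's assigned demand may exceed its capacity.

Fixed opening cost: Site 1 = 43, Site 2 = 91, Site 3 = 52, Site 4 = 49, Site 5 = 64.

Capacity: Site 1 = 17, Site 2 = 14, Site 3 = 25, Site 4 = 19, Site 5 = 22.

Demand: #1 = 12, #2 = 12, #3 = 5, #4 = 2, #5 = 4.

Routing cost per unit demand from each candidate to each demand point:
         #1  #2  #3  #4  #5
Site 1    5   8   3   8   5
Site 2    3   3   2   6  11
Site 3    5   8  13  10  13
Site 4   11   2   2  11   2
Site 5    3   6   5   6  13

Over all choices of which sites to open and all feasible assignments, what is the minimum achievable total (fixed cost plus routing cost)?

218

Open {Site 4, Site 5}; cheapest assignment that respects the capacities:
  Site 4 (cap 19, load 16): #2, #5 — cost 12×2 + 4×2 = 32
  Site 5 (cap 22, load 19): #1, #3, #4 — cost 12×3 + 5×5 + 2×6 = 73
  Shipping 105, fixed 113 → total 218.
  Any other capacity-feasible assignment to {Site 4, Site 5} ships for at least 105.
Compare {Site 1, Site 4}: its best feasible assignment gives total 221.
Compare {Site 1, Site 4, Site 5}: its best feasible assignment gives total 251.
Every other set of open sites that can feasibly serve all demand totals ≥ 221 even under its best assignment. Minimum: 218.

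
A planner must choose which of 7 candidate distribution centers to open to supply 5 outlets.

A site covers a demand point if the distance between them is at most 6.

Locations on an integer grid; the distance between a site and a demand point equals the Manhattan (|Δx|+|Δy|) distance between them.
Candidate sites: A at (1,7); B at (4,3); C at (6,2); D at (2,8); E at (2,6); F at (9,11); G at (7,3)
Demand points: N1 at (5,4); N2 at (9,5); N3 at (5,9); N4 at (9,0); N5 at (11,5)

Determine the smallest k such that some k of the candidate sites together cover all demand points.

Coverage sets (demand points within 6 of each site):
  A: {N3}
  B: {N1}
  C: {N1, N2, N4}
  D: {N3}
  E: {N1, N3}
  F: {N2, N3}
  G: {N1, N2, N4, N5}
No single site covers all 5 demand points.
But {A, G} covers everything, so the minimum is 2.

2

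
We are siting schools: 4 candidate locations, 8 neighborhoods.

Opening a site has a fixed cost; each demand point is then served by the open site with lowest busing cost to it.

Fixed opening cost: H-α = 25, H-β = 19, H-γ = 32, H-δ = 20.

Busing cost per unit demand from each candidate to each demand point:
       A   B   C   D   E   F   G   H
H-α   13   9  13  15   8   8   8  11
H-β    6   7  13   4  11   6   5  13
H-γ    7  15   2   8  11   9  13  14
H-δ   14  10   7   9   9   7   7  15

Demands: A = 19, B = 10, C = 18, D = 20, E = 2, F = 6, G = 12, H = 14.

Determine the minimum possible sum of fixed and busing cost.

Open {H-α, H-β, H-γ}: assign each demand point to its cheapest open site.
  A→H-β 19×6=114, B→H-β 10×7=70, C→H-γ 18×2=36, D→H-β 20×4=80, E→H-α 2×8=16, F→H-β 6×6=36, G→H-β 12×5=60, H→H-α 14×11=154
  busing cost 566, fixed 76 → total 642.
Compare {H-β, H-γ}: busing cost 600 + fixed 51 = 651.
Compare {H-α, H-β, H-γ, H-δ}: busing cost 566 + fixed 96 = 662.
Compare {H-β, H-γ, H-δ}: busing cost 596 + fixed 71 = 667.
All other subsets cost ≥ 651. Minimum total cost: 642.

642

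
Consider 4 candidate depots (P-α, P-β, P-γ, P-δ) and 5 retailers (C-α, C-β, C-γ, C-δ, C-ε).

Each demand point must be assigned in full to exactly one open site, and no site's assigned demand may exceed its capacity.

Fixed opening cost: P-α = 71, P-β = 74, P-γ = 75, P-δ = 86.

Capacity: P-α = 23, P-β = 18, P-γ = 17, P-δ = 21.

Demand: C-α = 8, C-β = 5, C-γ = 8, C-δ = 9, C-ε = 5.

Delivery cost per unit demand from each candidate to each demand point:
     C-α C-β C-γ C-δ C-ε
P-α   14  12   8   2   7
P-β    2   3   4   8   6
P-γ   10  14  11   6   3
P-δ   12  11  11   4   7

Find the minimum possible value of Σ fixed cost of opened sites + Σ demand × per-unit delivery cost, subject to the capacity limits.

Open {P-α, P-β}; cheapest assignment that respects the capacities:
  P-α (cap 23, load 17): C-γ, C-δ — cost 8×8 + 9×2 = 82
  P-β (cap 18, load 18): C-α, C-β, C-ε — cost 8×2 + 5×3 + 5×6 = 61
  Shipping 143, fixed 145 → total 288.
  Any other capacity-feasible assignment to {P-α, P-β} ships for at least 143.
Compare {P-β, P-δ}: its best feasible assignment gives total 334.
Compare {P-α, P-β, P-γ}: its best feasible assignment gives total 348.
Every other set of open sites that can feasibly serve all demand totals ≥ 334 even under its best assignment. Minimum: 288.

288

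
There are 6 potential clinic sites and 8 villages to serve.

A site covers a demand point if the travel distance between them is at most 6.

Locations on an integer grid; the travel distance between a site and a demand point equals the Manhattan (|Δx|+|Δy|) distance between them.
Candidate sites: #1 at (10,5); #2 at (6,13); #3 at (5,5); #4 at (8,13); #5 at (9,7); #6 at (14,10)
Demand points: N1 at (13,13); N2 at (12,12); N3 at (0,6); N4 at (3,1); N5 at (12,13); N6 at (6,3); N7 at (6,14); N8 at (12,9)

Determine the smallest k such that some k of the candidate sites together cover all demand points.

3

Coverage sets (demand points within 6 of each site):
  #1: {N6, N8}
  #2: {N5, N7}
  #3: {N3, N4, N6}
  #4: {N1, N2, N5, N7}
  #5: {N8}
  #6: {N1, N2, N5, N8}
No 2 sites suffice: every size-2 union leaves at least one demand point uncovered.
But {#1, #3, #4} covers everything, so the minimum is 3.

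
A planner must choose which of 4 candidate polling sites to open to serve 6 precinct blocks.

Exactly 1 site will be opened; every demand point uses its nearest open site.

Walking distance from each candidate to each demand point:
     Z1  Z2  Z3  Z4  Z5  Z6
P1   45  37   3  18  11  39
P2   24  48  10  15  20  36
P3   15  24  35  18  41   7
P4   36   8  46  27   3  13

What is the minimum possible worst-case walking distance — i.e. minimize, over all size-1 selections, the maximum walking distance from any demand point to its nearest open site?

41

Open {P3}.
  Farthest demand point is Z5 at walking distance 41 (to P3); all others are ≤ 41.
With {P1} the worst case is 45.
With {P4} the worst case is 46.
No size-1 selection achieves below 41.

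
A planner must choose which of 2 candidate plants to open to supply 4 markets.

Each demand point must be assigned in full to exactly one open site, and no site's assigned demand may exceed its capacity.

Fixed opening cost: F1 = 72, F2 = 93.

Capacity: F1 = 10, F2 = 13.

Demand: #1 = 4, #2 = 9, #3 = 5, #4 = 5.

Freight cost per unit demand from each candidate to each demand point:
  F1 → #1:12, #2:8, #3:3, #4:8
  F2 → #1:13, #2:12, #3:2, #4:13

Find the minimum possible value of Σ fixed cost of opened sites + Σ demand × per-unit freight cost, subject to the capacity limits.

Open {F1, F2}; cheapest assignment that respects the capacities:
  F1 (cap 10, load 10): #3, #4 — cost 5×3 + 5×8 = 55
  F2 (cap 13, load 13): #1, #2 — cost 4×13 + 9×12 = 160
  Shipping 215, fixed 165 → total 380.
  Any other capacity-feasible assignment to {F1, F2} ships for at least 215.
Total demand is 23 and no other set of sites has combined capacity ≥ 23, so {F1, F2} is the only feasible choice of open sites. Minimum: 380.

380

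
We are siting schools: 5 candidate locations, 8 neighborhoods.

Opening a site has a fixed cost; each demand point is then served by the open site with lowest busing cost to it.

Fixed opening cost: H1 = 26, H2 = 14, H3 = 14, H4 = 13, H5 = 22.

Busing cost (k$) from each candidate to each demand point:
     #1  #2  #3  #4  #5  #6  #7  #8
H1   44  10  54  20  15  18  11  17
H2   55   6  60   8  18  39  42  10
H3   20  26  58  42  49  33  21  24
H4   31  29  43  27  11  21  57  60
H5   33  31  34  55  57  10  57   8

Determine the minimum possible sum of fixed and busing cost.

Open {H2, H3, H5}: assign each demand point to its cheapest open site.
  #1→H3 20, #2→H2 6, #3→H5 34, #4→H2 8, #5→H2 18, #6→H5 10, #7→H3 21, #8→H5 8
  busing cost 125, fixed 50 → total 175.
Compare {H2, H3, H4}: busing cost 140 + fixed 41 = 181.
Compare {H2, H3, H4, H5}: busing cost 118 + fixed 63 = 181.
Compare {H1, H2, H5}: busing cost 125 + fixed 62 = 187.
All other subsets cost ≥ 181. Minimum total cost: 175.

175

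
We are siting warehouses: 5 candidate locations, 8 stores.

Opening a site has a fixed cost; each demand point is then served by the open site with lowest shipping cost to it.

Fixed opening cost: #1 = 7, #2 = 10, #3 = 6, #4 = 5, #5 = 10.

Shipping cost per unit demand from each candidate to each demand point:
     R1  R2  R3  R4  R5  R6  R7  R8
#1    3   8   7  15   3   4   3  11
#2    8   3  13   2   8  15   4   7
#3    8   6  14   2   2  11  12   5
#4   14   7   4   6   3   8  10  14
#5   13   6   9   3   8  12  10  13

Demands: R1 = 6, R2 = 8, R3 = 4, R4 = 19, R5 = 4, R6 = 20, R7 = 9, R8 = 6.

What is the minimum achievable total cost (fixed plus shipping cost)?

Open {#1, #2, #3, #4}: assign each demand point to its cheapest open site.
  R1→#1 6×3=18, R2→#2 8×3=24, R3→#4 4×4=16, R4→#2 19×2=38, R5→#3 4×2=8, R6→#1 20×4=80, R7→#1 9×3=27, R8→#3 6×5=30
  shipping cost 241, fixed 28 → total 269.
Compare {#1, #2, #3}: shipping cost 253 + fixed 23 = 276.
Compare {#1, #2, #4}: shipping cost 257 + fixed 22 = 279.
Compare {#1, #2, #3, #4, #5}: shipping cost 241 + fixed 38 = 279.
All other subsets cost ≥ 276. Minimum total cost: 269.

269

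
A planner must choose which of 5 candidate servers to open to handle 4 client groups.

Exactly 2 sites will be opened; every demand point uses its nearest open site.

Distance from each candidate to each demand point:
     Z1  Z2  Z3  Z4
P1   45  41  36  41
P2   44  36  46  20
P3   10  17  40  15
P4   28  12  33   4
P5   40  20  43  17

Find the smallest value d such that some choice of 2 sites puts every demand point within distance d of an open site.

33

Open {P1, P4}.
  Farthest demand point is Z3 at distance 33 (to P4); all others are ≤ 33.
With {P2, P4} the worst case is 33.
With {P3, P4} the worst case is 33.
No size-2 selection achieves below 33.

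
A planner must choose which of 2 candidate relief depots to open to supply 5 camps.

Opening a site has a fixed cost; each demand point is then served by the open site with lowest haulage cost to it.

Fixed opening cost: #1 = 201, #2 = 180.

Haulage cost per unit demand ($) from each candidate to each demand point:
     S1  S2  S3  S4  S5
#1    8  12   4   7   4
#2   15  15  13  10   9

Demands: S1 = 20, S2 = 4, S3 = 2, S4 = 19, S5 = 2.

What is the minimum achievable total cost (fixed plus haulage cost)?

Open {#1}: assign each demand point to its cheapest open site.
  S1→#1 20×8=160, S2→#1 4×12=48, S3→#1 2×4=8, S4→#1 19×7=133, S5→#1 2×4=8
  haulage cost 357, fixed 201 → total 558.
Compare {#1, #2}: haulage cost 357 + fixed 381 = 738.
Compare {#2}: haulage cost 594 + fixed 180 = 774.

558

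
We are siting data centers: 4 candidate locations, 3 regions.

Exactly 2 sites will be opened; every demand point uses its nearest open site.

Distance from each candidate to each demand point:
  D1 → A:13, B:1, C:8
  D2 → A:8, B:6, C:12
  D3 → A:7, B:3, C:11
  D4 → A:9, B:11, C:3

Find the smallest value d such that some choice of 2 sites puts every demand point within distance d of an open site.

Open {D3, D4}.
  Farthest demand point is A at distance 7 (to D3); all others are ≤ 7.
With {D1, D2} the worst case is 8.
With {D1, D3} the worst case is 8.
No size-2 selection achieves below 7.

7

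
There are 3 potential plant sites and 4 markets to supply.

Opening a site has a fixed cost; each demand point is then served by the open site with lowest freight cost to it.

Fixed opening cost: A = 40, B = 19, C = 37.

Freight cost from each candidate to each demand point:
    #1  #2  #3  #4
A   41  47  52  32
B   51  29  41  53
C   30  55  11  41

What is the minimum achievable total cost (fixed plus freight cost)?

167

Open {B, C}: assign each demand point to its cheapest open site.
  #1→C 30, #2→B 29, #3→C 11, #4→C 41
  freight cost 111, fixed 56 → total 167.
Compare {C}: freight cost 137 + fixed 37 = 174.
Compare {B}: freight cost 174 + fixed 19 = 193.
Compare {A, C}: freight cost 120 + fixed 77 = 197.
All other subsets cost ≥ 174. Minimum total cost: 167.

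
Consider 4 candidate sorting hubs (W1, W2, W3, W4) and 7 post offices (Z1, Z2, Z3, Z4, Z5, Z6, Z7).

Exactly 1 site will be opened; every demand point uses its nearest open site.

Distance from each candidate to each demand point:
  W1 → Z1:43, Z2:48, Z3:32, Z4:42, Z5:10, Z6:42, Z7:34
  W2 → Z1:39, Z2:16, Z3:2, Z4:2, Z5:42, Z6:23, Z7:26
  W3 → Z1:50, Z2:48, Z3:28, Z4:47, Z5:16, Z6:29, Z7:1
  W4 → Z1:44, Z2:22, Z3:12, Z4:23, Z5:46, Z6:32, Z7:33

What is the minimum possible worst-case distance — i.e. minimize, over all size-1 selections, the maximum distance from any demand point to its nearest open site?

42

Open {W2}.
  Farthest demand point is Z5 at distance 42 (to W2); all others are ≤ 42.
With {W4} the worst case is 46.
With {W1} the worst case is 48.
No size-1 selection achieves below 42.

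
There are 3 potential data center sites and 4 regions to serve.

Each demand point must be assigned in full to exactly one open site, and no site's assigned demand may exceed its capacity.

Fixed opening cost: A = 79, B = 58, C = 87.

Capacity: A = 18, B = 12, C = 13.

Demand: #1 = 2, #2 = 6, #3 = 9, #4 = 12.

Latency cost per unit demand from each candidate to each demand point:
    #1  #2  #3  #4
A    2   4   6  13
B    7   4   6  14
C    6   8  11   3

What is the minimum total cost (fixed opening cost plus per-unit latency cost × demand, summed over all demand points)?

Open {A, C}; cheapest assignment that respects the capacities:
  A (cap 18, load 17): #1, #2, #3 — cost 2×2 + 6×4 + 9×6 = 82
  C (cap 13, load 12): #4 — cost 12×3 = 36
  Shipping 118, fixed 166 → total 284.
  Any other capacity-feasible assignment to {A, C} ships for at least 118.
Compare {A, B, C}: its best feasible assignment gives total 342.
Compare {A, B}: its best feasible assignment gives total 385.
Every other set of open sites that can feasibly serve all demand totals ≥ 342 even under its best assignment. Minimum: 284.

284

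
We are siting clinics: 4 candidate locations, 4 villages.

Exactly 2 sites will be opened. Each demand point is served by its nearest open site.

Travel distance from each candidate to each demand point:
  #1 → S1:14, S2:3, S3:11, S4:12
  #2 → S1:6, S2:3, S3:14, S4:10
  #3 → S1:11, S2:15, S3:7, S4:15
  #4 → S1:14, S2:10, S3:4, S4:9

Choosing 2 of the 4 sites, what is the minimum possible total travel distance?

Open {#2, #4}.
  S1→#2 6, S2→#2 3, S3→#4 4, S4→#4 9  ⇒ total 22.
Compare {#2, #3}: total 26.
Compare {#1, #2}: total 30.
No size-2 selection does better; minimum is 22.

22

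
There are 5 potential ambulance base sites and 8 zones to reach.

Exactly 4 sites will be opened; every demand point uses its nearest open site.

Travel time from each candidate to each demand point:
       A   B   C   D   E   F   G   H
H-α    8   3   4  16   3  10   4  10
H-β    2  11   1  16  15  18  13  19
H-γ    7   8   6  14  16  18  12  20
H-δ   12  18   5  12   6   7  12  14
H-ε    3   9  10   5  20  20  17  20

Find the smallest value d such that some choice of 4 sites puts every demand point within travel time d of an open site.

10

Open {H-α, H-β, H-γ, H-ε}.
  Farthest demand point is F at travel time 10 (to H-α); all others are ≤ 10.
With {H-α, H-β, H-δ, H-ε} the worst case is 10.
With {H-α, H-γ, H-δ, H-ε} the worst case is 10.
No size-4 selection achieves below 10.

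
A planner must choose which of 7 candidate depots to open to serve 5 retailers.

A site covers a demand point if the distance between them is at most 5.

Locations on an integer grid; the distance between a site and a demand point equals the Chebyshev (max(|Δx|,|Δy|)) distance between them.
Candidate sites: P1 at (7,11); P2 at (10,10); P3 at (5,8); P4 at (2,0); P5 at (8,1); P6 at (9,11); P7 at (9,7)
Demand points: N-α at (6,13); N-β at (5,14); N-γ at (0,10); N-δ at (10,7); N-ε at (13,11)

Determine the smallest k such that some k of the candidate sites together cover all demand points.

Coverage sets (demand points within 5 of each site):
  P1: {N-α, N-β, N-δ}
  P2: {N-α, N-β, N-δ, N-ε}
  P3: {N-α, N-γ, N-δ}
  P4: {}
  P5: {}
  P6: {N-α, N-β, N-δ, N-ε}
  P7: {N-δ, N-ε}
No single site covers all 5 demand points.
But {P2, P3} covers everything, so the minimum is 2.

2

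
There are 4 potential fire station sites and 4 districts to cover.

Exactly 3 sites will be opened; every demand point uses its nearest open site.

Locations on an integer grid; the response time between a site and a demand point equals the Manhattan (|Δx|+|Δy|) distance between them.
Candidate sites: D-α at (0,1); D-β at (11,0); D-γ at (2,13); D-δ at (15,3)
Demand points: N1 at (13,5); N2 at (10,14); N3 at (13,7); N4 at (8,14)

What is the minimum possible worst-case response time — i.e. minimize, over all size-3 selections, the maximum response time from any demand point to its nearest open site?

Open {D-α, D-β, D-γ}.
  Farthest demand point is N2 at response time 9 (to D-γ); all others are ≤ 9.
With {D-α, D-γ, D-δ} the worst case is 9.
With {D-β, D-γ, D-δ} the worst case is 9.
No size-3 selection achieves below 9.

9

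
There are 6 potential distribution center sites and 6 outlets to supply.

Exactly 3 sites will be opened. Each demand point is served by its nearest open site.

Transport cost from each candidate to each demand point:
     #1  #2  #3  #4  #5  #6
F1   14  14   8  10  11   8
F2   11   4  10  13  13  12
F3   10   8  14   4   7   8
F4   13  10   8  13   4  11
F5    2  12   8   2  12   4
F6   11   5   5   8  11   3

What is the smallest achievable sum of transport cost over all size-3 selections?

21

Open {F4, F5, F6}.
  #1→F5 2, #2→F6 5, #3→F6 5, #4→F5 2, #5→F4 4, #6→F6 3  ⇒ total 21.
Compare {F2, F4, F5}: total 24.
Compare {F3, F5, F6}: total 24.
No size-3 selection does better; minimum is 21.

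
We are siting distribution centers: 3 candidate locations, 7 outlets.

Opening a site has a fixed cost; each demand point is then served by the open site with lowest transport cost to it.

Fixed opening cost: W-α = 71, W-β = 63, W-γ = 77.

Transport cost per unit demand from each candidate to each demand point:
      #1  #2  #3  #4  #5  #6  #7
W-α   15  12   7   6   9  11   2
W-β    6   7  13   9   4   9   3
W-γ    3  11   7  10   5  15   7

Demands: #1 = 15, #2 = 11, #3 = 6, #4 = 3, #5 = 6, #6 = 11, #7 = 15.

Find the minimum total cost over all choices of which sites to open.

499

Open {W-β, W-γ}: assign each demand point to its cheapest open site.
  #1→W-γ 15×3=45, #2→W-β 11×7=77, #3→W-γ 6×7=42, #4→W-β 3×9=27, #5→W-β 6×4=24, #6→W-β 11×9=99, #7→W-β 15×3=45
  transport cost 359, fixed 140 → total 499.
Compare {W-β}: transport cost 440 + fixed 63 = 503.
Compare {W-α, W-β}: transport cost 380 + fixed 134 = 514.
Compare {W-α, W-β, W-γ}: transport cost 335 + fixed 211 = 546.
All other subsets cost ≥ 503. Minimum total cost: 499.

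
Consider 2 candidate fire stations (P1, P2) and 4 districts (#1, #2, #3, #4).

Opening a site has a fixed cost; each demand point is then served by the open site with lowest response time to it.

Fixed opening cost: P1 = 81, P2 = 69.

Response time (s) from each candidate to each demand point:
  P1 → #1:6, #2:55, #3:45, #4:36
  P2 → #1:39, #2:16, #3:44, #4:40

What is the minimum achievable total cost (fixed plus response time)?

208

Open {P2}: assign each demand point to its cheapest open site.
  #1→P2 39, #2→P2 16, #3→P2 44, #4→P2 40
  response time 139, fixed 69 → total 208.
Compare {P1}: response time 142 + fixed 81 = 223.
Compare {P1, P2}: response time 102 + fixed 150 = 252.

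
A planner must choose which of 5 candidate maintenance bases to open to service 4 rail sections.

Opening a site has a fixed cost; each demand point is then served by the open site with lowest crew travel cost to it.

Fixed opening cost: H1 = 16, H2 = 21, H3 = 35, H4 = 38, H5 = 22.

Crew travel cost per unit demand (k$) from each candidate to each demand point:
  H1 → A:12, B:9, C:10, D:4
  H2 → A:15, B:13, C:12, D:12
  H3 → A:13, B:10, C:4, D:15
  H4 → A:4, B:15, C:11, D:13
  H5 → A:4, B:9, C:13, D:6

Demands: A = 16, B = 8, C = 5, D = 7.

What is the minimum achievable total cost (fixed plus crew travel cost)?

252

Open {H1, H5}: assign each demand point to its cheapest open site.
  A→H5 16×4=64, B→H1 8×9=72, C→H1 5×10=50, D→H1 7×4=28
  crew travel cost 214, fixed 38 → total 252.
Compare {H3, H5}: crew travel cost 198 + fixed 57 = 255.
Compare {H1, H3, H5}: crew travel cost 184 + fixed 73 = 257.
Compare {H5}: crew travel cost 243 + fixed 22 = 265.
All other subsets cost ≥ 255. Minimum total cost: 252.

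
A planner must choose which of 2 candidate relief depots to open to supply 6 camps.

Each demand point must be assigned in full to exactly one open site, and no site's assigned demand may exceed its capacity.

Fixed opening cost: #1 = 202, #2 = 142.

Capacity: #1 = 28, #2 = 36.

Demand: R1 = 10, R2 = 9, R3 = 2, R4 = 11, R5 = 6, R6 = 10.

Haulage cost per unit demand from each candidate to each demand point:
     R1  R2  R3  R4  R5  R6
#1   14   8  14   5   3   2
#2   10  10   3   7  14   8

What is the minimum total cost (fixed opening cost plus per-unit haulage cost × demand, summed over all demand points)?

633

Open {#1, #2}; cheapest assignment that respects the capacities:
  #1 (cap 28, load 27): R4, R5, R6 — cost 11×5 + 6×3 + 10×2 = 93
  #2 (cap 36, load 21): R1, R2, R3 — cost 10×10 + 9×10 + 2×3 = 196
  Shipping 289, fixed 344 → total 633.
  Any other capacity-feasible assignment to {#1, #2} ships for at least 289.
Total demand is 48 and no other set of sites has combined capacity ≥ 48, so {#1, #2} is the only feasible choice of open sites. Minimum: 633.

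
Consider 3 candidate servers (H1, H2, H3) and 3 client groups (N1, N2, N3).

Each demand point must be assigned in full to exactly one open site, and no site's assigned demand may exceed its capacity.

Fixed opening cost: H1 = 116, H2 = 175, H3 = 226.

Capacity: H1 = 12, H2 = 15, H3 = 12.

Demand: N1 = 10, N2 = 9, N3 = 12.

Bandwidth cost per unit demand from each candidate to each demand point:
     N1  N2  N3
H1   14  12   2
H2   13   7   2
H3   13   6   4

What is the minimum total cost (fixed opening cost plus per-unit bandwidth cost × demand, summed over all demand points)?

725

Open {H1, H2, H3}; cheapest assignment that respects the capacities:
  H1 (cap 12, load 12): N3 — cost 12×2 = 24
  H2 (cap 15, load 10): N1 — cost 10×13 = 130
  H3 (cap 12, load 9): N2 — cost 9×6 = 54
  Shipping 208, fixed 517 → total 725.
  Any other capacity-feasible assignment to {H1, H2, H3} ships for at least 208.
Total demand is 31 and no other set of sites has combined capacity ≥ 31, so {H1, H2, H3} is the only feasible choice of open sites. Minimum: 725.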